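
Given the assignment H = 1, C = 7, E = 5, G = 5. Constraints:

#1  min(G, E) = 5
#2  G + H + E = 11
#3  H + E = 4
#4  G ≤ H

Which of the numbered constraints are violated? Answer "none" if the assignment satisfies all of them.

Violated: 3, 4.

#1 min(5, 5) = 5 — holds.
#2 G + H + E = 5 + 1 + 5 = 11 — holds.
#3 H + E = 1 + 5 = 6, not 4 — fails.
#4 G = 5, H = 1; 5 > 1 (want ≤) — fails.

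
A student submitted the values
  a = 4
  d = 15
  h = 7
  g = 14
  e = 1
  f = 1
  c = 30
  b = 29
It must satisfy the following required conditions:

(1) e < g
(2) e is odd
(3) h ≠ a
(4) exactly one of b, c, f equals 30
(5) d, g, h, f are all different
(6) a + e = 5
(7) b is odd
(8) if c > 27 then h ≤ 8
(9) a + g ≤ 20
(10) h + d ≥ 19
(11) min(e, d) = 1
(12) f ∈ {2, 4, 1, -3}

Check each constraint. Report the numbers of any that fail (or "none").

(1) e = 1, g = 14; 1 < 14 — OK.
(2) e = 1 is odd — OK.
(3) h = 7, a = 4; distinct — OK.
(4) b=29, c=30, f=1; 1 of them equals 30 — OK.
(5) values 15, 14, 7, 1 are pairwise distinct — OK.
(6) a + e = 4 + 1 = 5 — OK.
(7) b = 29 is odd — OK.
(8) c = 30 > 27, so we need h ≤ 8; h = 7 ≤ 8 — OK.
(9) a + g = 4 + 14 = 18; 18 ≤ 20 — OK.
(10) h + d = 7 + 15 = 22; 22 ≥ 19 — OK.
(11) min(1, 15) = 1 — OK.
(12) f = 1 is in {2, 4, 1, -3} — OK.

No violations.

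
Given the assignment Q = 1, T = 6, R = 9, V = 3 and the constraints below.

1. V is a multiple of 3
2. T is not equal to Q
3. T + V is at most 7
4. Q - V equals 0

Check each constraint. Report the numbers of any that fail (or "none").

1. 3 / 3 = 1, so 3 divides 3 — holds.
2. T = 6, Q = 1; distinct — holds.
3. T + V = 6 + 3 = 9; 9 > 7, bound 7 not met — does not hold.
4. Q - V = 1 - 3 = -2, not 0 — does not hold.

Constraints 3 and 4 do not hold.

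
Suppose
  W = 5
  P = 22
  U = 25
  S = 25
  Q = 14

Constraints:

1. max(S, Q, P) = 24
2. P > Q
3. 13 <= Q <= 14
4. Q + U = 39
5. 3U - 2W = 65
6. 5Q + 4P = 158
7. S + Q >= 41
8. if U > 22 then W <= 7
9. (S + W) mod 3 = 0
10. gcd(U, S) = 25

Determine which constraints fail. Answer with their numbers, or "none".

1. max(25, 14, 22) = 25, not 24 — does not hold.
2. P = 22, Q = 14; 22 > 14 — holds.
3. Q = 14 lies in [13, 14] — holds.
4. Q + U = 14 + 25 = 39 — holds.
5. 3U - 2W = 3(25) - 2(5) = 65 — holds.
6. 5Q + 4P = 5(14) + 4(22) = 158 — holds.
7. S + Q = 25 + 14 = 39; 39 < 41, bound 41 not met — does not hold.
8. U = 25 > 22, so we need W ≤ 7; W = 5 ≤ 7 — holds.
9. S + W = 30; 30 mod 3 = 0 — holds.
10. gcd(25, 25) = 25 — holds.

Violated: 1 and 7.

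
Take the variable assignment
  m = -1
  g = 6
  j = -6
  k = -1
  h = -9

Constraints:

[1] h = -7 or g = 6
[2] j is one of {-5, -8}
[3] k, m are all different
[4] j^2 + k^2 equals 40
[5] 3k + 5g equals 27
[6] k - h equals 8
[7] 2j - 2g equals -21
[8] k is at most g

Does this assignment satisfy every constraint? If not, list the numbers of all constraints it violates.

[1] h = -9 ≠ -7, but g = 6 = 6 (second disjunct)  ✔
[2] j = -6 is not in {-5, -8}  ✘
[3] k = m = -1, not all different  ✘
[4] j^2 + k^2 = (-6)^2 + (-1)^2 = 36 + 1 = 37, not 40  ✘
[5] 3k + 5g = 3(-1) + 5(6) = 27  ✔
[6] k - h = -1 - (-9) = 8  ✔
[7] 2j - 2g = 2(-6) - 2(6) = -24, not -21  ✘
[8] k = -1, g = 6; -1 ≤ 6  ✔

Constraints 2, 3, 4, and 7 do not hold.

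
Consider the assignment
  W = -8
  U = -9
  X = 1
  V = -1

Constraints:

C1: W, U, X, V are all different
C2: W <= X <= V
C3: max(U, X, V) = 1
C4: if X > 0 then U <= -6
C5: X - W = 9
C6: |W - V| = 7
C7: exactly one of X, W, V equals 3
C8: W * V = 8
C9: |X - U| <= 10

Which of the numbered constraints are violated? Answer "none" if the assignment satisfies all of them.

Constraints 2 and 7 do not hold.

C1: values -8, -9, 1, -1 are pairwise distinct — holds.
C2: values -8, 1, -1; X = 1 is not <= V = -1 — does not hold.
C3: max(-9, 1, -1) = 1 — holds.
C4: X = 1 > 0, so we need U ≤ -6; U = -9 ≤ -6 — holds.
C5: X - W = 1 - (-8) = 9 — holds.
C6: |-8 - (-1)| = 7 — holds.
C7: X=1, W=-8, V=-1; 0 of them equal 3, not exactly one — does not hold.
C8: W * V = -8 * (-1) = 8 — holds.
C9: |1 - (-9)| = 10; 10 ≤ 10 — holds.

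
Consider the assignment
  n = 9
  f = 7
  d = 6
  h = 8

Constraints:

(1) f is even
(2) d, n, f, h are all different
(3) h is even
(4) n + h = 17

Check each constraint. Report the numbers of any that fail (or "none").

The assignment fails constraint 1.

(1) f = 7 is odd  FAIL
(2) values 6, 9, 7, 8 are pairwise distinct  OK
(3) h = 8 is even  OK
(4) n + h = 9 + 8 = 17  OK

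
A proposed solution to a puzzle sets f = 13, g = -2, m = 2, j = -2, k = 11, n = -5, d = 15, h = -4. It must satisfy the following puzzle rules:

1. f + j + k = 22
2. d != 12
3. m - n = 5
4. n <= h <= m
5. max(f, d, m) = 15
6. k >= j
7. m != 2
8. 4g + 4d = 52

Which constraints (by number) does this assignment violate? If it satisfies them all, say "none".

1. f + j + k = 13 + (-2) + 11 = 22 — holds.
2. d = 15, and 15 ≠ 12 — holds.
3. m - n = 2 - (-5) = 7, not 5 — fails.
4. values -5 <= -4 <= 2 — holds.
5. max(13, 15, 2) = 15 — holds.
6. k = 11, j = -2; 11 ≥ -2 — holds.
7. m = 2, but 2 is required to differ — fails.
8. 4g + 4d = 4(-2) + 4(15) = 52 — holds.

Constraints 3, 7 are violated.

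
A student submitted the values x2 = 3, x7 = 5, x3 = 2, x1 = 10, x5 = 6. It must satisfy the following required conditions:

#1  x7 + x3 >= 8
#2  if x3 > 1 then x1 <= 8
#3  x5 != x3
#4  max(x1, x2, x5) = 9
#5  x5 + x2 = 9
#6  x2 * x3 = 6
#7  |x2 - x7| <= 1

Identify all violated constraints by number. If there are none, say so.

Constraints 1, 2, 4, and 7 are violated.

#1 x7 + x3 = 5 + 2 = 7; 7 < 8, bound 8 not met  ✗
#2 x3 = 2 > 1, so we need x1 ≤ 8; but x1 = 10 > 8  ✗
#3 x5 = 6, x3 = 2; distinct  ✓
#4 max(10, 3, 6) = 10, not 9  ✗
#5 x5 + x2 = 6 + 3 = 9  ✓
#6 x2 * x3 = 3 * 2 = 6  ✓
#7 |3 - 5| = 2; 2 > 1, exceeds bound 1  ✗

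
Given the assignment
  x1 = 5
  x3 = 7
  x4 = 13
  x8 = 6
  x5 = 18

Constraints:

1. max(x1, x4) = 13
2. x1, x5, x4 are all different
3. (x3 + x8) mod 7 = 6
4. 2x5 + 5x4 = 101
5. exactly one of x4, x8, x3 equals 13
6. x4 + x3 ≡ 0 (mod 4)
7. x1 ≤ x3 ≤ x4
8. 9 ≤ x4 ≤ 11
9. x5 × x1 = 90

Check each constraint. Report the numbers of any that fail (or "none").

1. max(5, 13) = 13 — satisfied.
2. values 5, 18, 13 are pairwise distinct — satisfied.
3. x3 + x8 = 13; 13 mod 7 = 6 — satisfied.
4. 2x5 + 5x4 = 2(18) + 5(13) = 101 — satisfied.
5. x4=13, x8=6, x3=7; 1 of them equals 13 — satisfied.
6. x4 + x3 = 20; 20 mod 4 = 0 — satisfied.
7. values 5 ≤ 7 ≤ 13 — satisfied.
8. x4 = 13 is outside [9, 11] — violated.
9. x5 × x1 = 18 × 5 = 90 — satisfied.

Constraint 8 is violated.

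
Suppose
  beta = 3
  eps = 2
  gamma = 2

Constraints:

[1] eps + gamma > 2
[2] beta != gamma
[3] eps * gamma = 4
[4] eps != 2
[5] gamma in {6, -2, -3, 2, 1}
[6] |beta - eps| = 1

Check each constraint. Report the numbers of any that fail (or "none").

[1] eps + gamma = 2 + 2 = 4; 4 > 2  holds
[2] beta = 3, gamma = 2; distinct  holds
[3] eps * gamma = 2 * 2 = 4  holds
[4] eps = 2, but 2 is required to differ  fails
[5] gamma = 2 is in {6, -2, -3, 2, 1}  holds
[6] |3 - 2| = 1  holds

The assignment fails constraint 4.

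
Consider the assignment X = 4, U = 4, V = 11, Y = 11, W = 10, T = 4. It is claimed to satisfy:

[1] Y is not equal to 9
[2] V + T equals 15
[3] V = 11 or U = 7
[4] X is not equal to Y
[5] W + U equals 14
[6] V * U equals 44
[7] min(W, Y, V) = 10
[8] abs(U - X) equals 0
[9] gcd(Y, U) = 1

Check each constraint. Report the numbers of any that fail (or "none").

The assignment satisfies every constraint.

[1] Y = 11, and 11 ≠ 9 — satisfied.
[2] V + T = 11 + 4 = 15 — satisfied.
[3] V = 11 = 11 (first disjunct) — satisfied.
[4] X = 4, Y = 11; distinct — satisfied.
[5] W + U = 10 + 4 = 14 — satisfied.
[6] V * U = 11 * 4 = 44 — satisfied.
[7] min(10, 11, 11) = 10 — satisfied.
[8] abs(4 - 4) = 0 — satisfied.
[9] gcd(11, 4) = 1 — satisfied.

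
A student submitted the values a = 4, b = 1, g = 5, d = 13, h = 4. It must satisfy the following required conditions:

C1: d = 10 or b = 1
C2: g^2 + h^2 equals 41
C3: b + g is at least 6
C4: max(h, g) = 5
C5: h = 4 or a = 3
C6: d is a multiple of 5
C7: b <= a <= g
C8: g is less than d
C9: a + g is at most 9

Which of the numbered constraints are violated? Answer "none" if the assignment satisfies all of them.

C1: d = 13 ≠ 10, but b = 1 = 1 (second disjunct) — holds.
C2: g^2 + h^2 = 5^2 + 4^2 = 25 + 16 = 41 — holds.
C3: b + g = 1 + 5 = 6; 6 ≥ 6 — holds.
C4: max(4, 5) = 5 — holds.
C5: h = 4 = 4 (first disjunct) — holds.
C6: 13 = 5*2 + 3, so 5 does not divide 13 — fails.
C7: values 1 <= 4 <= 5 — holds.
C8: g = 5, d = 13; 5 < 13 — holds.
C9: a + g = 4 + 5 = 9; 9 ≤ 9 — holds.

The assignment fails constraint 6.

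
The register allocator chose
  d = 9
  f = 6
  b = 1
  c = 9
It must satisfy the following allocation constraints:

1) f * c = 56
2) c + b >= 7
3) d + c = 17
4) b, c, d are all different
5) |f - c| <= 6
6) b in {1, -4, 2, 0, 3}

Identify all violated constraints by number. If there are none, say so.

The assignment fails constraints 1, 3, and 4.

1) f * c = 6 * 9 = 54, not 56 — fails.
2) c + b = 9 + 1 = 10; 10 ≥ 7 — holds.
3) d + c = 9 + 9 = 18, not 17 — fails.
4) c = d = 9, not all different — fails.
5) |6 - 9| = 3; 3 ≤ 6 — holds.
6) b = 1 is in {1, -4, 2, 0, 3} — holds.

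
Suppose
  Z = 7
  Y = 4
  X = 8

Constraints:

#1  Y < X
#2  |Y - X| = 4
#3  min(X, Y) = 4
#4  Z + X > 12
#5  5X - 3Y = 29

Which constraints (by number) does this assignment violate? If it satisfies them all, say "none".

No — constraint 5 is not satisfied.

#1 Y = 4, X = 8; 4 < 8 — satisfied.
#2 |4 - 8| = 4 — satisfied.
#3 min(8, 4) = 4 — satisfied.
#4 Z + X = 7 + 8 = 15; 15 > 12 — satisfied.
#5 5X - 3Y = 5(8) - 3(4) = 28, not 29 — violated.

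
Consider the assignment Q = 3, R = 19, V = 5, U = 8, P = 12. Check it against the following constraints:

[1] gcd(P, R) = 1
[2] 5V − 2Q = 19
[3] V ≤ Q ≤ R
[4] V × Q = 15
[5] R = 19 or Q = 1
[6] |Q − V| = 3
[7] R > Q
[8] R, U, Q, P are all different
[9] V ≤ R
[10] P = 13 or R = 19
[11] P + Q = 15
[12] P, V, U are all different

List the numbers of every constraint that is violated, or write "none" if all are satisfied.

Constraints 3, 6 are violated.

[1] gcd(12, 19) = 1  ✓
[2] 5V − 2Q = 5(5) − 2(3) = 19  ✓
[3] values 5, 3, 19; V = 5 is not ≤ Q = 3  ✗
[4] V × Q = 5 × 3 = 15  ✓
[5] R = 19 = 19 (first disjunct)  ✓
[6] |3 − 5| = 2, not 3  ✗
[7] R = 19, Q = 3; 19 > 3  ✓
[8] values 19, 8, 3, 12 are pairwise distinct  ✓
[9] V = 5, R = 19; 5 ≤ 19  ✓
[10] P = 12 ≠ 13, but R = 19 = 19 (second disjunct)  ✓
[11] P + Q = 12 + 3 = 15  ✓
[12] values 12, 5, 8 are pairwise distinct  ✓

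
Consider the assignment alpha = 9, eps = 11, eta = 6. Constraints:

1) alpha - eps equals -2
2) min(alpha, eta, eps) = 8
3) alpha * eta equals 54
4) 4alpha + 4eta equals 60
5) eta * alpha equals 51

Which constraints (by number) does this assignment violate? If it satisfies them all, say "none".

Constraints 2 and 5 do not hold.

1) alpha - eps = 9 - 11 = -2  ✓
2) min(9, 6, 11) = 6, not 8  ✗
3) alpha * eta = 9 * 6 = 54  ✓
4) 4alpha + 4eta = 4(9) + 4(6) = 60  ✓
5) eta * alpha = 6 * 9 = 54, not 51  ✗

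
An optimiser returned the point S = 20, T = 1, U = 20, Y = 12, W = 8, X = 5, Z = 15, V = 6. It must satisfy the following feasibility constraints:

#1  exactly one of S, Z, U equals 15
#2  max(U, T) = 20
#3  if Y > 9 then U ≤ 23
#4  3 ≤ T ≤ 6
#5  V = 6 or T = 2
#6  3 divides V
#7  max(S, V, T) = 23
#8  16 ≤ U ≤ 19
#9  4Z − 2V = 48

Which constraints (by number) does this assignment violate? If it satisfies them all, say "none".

No — constraints 4, 7, and 8 are not satisfied.

#1 S=20, Z=15, U=20; 1 of them equals 15 — holds.
#2 max(20, 1) = 20 — holds.
#3 Y = 12 > 9, so we need U ≤ 23; U = 20 ≤ 23 — holds.
#4 T = 1 is outside [3, 6] — fails.
#5 V = 6 = 6 (first disjunct) — holds.
#6 6 / 3 = 2, so 3 divides 6 — holds.
#7 max(20, 6, 1) = 20, not 23 — fails.
#8 U = 20 is outside [16, 19] — fails.
#9 4Z − 2V = 4(15) − 2(6) = 48 — holds.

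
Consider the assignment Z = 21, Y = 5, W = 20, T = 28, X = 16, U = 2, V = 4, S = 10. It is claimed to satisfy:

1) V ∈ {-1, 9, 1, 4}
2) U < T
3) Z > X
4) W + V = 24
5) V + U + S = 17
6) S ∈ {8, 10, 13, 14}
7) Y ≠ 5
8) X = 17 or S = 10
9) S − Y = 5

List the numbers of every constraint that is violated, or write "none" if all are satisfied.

Violated: 5, 7.

1) V = 4 is in {-1, 9, 1, 4}  ✔
2) U = 2, T = 28; 2 < 28  ✔
3) Z = 21, X = 16; 21 > 16  ✔
4) W + V = 20 + 4 = 24  ✔
5) V + U + S = 4 + 2 + 10 = 16, not 17  ✘
6) S = 10 is in {8, 10, 13, 14}  ✔
7) Y = 5, but 5 is required to differ  ✘
8) X = 16 ≠ 17, but S = 10 = 10 (second disjunct)  ✔
9) S − Y = 10 − 5 = 5  ✔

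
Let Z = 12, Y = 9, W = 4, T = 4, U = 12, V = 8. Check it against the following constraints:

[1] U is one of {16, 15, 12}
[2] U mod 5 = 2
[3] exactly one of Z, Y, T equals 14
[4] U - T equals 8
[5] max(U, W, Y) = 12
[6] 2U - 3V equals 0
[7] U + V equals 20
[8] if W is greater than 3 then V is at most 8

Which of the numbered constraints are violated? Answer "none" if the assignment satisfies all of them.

[1] U = 12 is in {16, 15, 12} — holds.
[2] 12 mod 5 = 2 — holds.
[3] Z=12, Y=9, T=4; 0 of them equal 14, not exactly one — does not hold.
[4] U - T = 12 - 4 = 8 — holds.
[5] max(12, 4, 9) = 12 — holds.
[6] 2U - 3V = 2(12) - 3(8) = 0 — holds.
[7] U + V = 12 + 8 = 20 — holds.
[8] W = 4 > 3, so we need V ≤ 8; V = 8 ≤ 8 — holds.

The assignment fails constraint 3.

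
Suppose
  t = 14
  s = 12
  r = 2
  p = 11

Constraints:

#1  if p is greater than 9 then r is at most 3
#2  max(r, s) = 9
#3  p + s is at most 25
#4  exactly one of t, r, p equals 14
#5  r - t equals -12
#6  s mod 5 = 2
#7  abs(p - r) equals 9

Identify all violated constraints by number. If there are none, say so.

Constraint 2 does not hold.

#1 p = 11 > 9, so we need r ≤ 3; r = 2 ≤ 3 — holds.
#2 max(2, 12) = 12, not 9 — does not hold.
#3 p + s = 11 + 12 = 23; 23 ≤ 25 — holds.
#4 t=14, r=2, p=11; 1 of them equals 14 — holds.
#5 r - t = 2 - 14 = -12 — holds.
#6 12 mod 5 = 2 — holds.
#7 abs(11 - 2) = 9 — holds.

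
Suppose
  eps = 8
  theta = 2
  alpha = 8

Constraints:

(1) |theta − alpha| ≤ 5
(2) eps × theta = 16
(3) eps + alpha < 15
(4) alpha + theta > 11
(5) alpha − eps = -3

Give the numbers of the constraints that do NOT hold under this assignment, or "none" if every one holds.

Constraints 1, 3, 4, and 5 are violated.

(1) |2 − 8| = 6; 6 > 5, exceeds bound 5 — violated.
(2) eps × theta = 8 × 2 = 16 — OK.
(3) eps + alpha = 8 + 8 = 16; 16 ≥ 15, bound 15 not met — violated.
(4) alpha + theta = 8 + 2 = 10; 10 ≤ 11, bound 11 not met — violated.
(5) alpha − eps = 8 − 8 = 0, not -3 — violated.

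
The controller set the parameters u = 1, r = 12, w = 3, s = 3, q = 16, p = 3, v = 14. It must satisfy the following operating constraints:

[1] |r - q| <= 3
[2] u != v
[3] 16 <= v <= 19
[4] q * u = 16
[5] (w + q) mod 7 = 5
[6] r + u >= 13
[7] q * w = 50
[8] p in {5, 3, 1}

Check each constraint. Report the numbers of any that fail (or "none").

No — constraints 1, 3, and 7 are not satisfied.

[1] |12 - 16| = 4; 4 > 3, exceeds bound 3 — fails.
[2] u = 1, v = 14; distinct — holds.
[3] v = 14 is outside [16, 19] — fails.
[4] q * u = 16 * 1 = 16 — holds.
[5] w + q = 19; 19 mod 7 = 5 — holds.
[6] r + u = 12 + 1 = 13; 13 ≥ 13 — holds.
[7] q * w = 16 * 3 = 48, not 50 — fails.
[8] p = 3 is in {5, 3, 1} — holds.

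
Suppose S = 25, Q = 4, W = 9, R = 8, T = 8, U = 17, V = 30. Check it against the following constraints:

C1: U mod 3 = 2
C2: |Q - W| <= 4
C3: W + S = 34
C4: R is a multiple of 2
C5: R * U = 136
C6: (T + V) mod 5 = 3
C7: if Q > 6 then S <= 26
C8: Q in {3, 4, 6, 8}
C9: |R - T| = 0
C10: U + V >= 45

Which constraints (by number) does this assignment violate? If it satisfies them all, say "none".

Violated: 2.

C1: 17 mod 3 = 2  true
C2: |4 - 9| = 5; 5 > 4, exceeds bound 4  false
C3: W + S = 9 + 25 = 34  true
C4: 8 / 2 = 4, so 2 divides 8  true
C5: R * U = 8 * 17 = 136  true
C6: T + V = 38; 38 mod 5 = 3  true
C7: Q = 4, not > 6; antecedent false, conditional vacuously true  true
C8: Q = 4 is in {3, 4, 6, 8}  true
C9: |8 - 8| = 0  true
C10: U + V = 17 + 30 = 47; 47 ≥ 45  true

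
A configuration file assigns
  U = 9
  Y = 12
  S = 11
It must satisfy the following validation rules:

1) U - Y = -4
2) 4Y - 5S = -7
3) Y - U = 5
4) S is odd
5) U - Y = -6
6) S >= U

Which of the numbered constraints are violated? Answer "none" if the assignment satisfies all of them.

1) U - Y = 9 - 12 = -3, not -4 — violated.
2) 4Y - 5S = 4(12) - 5(11) = -7 — OK.
3) Y - U = 12 - 9 = 3, not 5 — violated.
4) S = 11 is odd — OK.
5) U - Y = 9 - 12 = -3, not -6 — violated.
6) S = 11, U = 9; 11 ≥ 9 — OK.

Constraints 1, 3, and 5 do not hold.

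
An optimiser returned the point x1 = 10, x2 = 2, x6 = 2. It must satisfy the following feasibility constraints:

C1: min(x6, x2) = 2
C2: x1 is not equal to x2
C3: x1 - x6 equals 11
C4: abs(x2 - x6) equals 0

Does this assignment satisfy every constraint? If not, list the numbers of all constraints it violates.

Constraint 3 is violated.

C1: min(2, 2) = 2 — satisfied.
C2: x1 = 10, x2 = 2; distinct — satisfied.
C3: x1 - x6 = 10 - 2 = 8, not 11 — violated.
C4: abs(2 - 2) = 0 — satisfied.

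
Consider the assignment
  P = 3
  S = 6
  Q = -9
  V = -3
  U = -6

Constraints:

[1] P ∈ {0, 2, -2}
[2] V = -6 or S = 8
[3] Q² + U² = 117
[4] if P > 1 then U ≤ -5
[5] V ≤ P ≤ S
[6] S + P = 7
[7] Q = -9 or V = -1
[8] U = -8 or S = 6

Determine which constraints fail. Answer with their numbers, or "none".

Constraints 1, 2, and 6 do not hold.

[1] P = 3 is not in {0, 2, -2} — fails.
[2] V = -3 ≠ -6 and S = 6 ≠ 8; both disjuncts false — fails.
[3] Q² + U² = (-9)² + (-6)² = 81 + 36 = 117 — holds.
[4] P = 3 > 1, so we need U ≤ -5; U = -6 ≤ -5 — holds.
[5] values -3 ≤ 3 ≤ 6 — holds.
[6] S + P = 6 + 3 = 9, not 7 — fails.
[7] Q = -9 = -9 (first disjunct) — holds.
[8] U = -6 ≠ -8, but S = 6 = 6 (second disjunct) — holds.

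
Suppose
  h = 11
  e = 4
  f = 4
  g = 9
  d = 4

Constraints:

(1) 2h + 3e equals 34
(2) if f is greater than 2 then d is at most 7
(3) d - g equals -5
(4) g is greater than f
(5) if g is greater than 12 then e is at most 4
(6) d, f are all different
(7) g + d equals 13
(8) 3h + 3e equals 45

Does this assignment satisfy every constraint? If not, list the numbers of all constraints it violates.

(1) 2h + 3e = 2(11) + 3(4) = 34  ✓
(2) f = 4 > 2, so we need d ≤ 7; d = 4 ≤ 7  ✓
(3) d - g = 4 - 9 = -5  ✓
(4) g = 9, f = 4; 9 > 4  ✓
(5) g = 9, not > 12; antecedent false, conditional vacuously true  ✓
(6) d = f = 4, not all different  ✗
(7) g + d = 9 + 4 = 13  ✓
(8) 3h + 3e = 3(11) + 3(4) = 45  ✓

Constraint 6 is violated.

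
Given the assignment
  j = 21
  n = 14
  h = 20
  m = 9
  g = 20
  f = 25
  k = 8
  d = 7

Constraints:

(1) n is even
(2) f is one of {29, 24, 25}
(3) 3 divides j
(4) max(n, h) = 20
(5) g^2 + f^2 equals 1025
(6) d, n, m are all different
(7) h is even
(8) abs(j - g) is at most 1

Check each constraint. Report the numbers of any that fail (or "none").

(1) n = 14 is even — OK.
(2) f = 25 is in {29, 24, 25} — OK.
(3) 21 / 3 = 7, so 3 divides 21 — OK.
(4) max(14, 20) = 20 — OK.
(5) g^2 + f^2 = 20^2 + 25^2 = 400 + 625 = 1025 — OK.
(6) values 7, 14, 9 are pairwise distinct — OK.
(7) h = 20 is even — OK.
(8) abs(21 - 20) = 1; 1 ≤ 1 — OK.

No violations.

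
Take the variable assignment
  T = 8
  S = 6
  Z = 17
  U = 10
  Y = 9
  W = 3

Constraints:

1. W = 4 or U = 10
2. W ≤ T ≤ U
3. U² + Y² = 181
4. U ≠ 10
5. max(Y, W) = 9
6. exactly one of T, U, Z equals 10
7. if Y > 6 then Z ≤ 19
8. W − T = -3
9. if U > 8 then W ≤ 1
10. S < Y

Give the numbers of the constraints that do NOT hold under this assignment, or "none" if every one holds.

1. W = 3 ≠ 4, but U = 10 = 10 (second disjunct) — holds.
2. values 3 ≤ 8 ≤ 10 — holds.
3. U² + Y² = 10² + 9² = 100 + 81 = 181 — holds.
4. U = 10, but 10 is required to differ — fails.
5. max(9, 3) = 9 — holds.
6. T=8, U=10, Z=17; 1 of them equals 10 — holds.
7. Y = 9 > 6, so we need Z ≤ 19; Z = 17 ≤ 19 — holds.
8. W − T = 3 − 8 = -5, not -3 — fails.
9. U = 10 > 8, so we need W ≤ 1; but W = 3 > 1 — fails.
10. S = 6, Y = 9; 6 < 9 — holds.

Constraints 4, 8, and 9 do not hold.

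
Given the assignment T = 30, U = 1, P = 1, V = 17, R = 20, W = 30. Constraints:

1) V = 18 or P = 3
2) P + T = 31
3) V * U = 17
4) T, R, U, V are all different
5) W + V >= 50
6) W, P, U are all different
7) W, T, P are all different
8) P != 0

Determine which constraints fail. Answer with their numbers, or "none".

1) V = 17 ≠ 18 and P = 1 ≠ 3; both disjuncts false  fails
2) P + T = 1 + 30 = 31  holds
3) V * U = 17 * 1 = 17  holds
4) values 30, 20, 1, 17 are pairwise distinct  holds
5) W + V = 30 + 17 = 47; 47 < 50, bound 50 not met  fails
6) P = U = 1, not all different  fails
7) W = T = 30, not all different  fails
8) P = 1, and 1 ≠ 0  holds

Constraints 1, 5, 6, and 7 are violated.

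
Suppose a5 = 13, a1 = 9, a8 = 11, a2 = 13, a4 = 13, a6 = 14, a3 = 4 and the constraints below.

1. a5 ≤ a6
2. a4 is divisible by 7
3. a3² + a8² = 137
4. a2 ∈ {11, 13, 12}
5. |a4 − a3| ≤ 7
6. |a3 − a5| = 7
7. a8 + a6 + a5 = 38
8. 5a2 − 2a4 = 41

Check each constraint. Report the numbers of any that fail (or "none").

1. a5 = 13, a6 = 14; 13 ≤ 14 — holds.
2. 13 = 7×1 + 6, so 7 does not divide 13 — fails.
3. a3² + a8² = 4² + 11² = 16 + 121 = 137 — holds.
4. a2 = 13 is in {11, 13, 12} — holds.
5. |13 − 4| = 9; 9 > 7, exceeds bound 7 — fails.
6. |4 − 13| = 9, not 7 — fails.
7. a8 + a6 + a5 = 11 + 14 + 13 = 38 — holds.
8. 5a2 − 2a4 = 5(13) − 2(13) = 39, not 41 — fails.

Violated: 2, 5, 6, and 8.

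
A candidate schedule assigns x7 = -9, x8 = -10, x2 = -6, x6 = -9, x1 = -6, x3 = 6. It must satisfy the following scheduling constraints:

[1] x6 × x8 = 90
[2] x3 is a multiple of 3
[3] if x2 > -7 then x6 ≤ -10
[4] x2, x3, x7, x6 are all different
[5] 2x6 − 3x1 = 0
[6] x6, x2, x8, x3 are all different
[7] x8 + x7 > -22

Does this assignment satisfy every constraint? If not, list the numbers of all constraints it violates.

Violated: 3 and 4.

[1] x6 × x8 = -9 × (-10) = 90  OK
[2] 6 / 3 = 2, so 3 divides 6  OK
[3] x2 = -6 > -7, so we need x6 ≤ -10; but x6 = -9 > -10  FAIL
[4] x7 = x6 = -9, not all different  FAIL
[5] 2x6 − 3x1 = 2(-9) − 3(-6) = 0  OK
[6] values -9, -6, -10, 6 are pairwise distinct  OK
[7] x8 + x7 = -10 + (-9) = -19; -19 > -22  OK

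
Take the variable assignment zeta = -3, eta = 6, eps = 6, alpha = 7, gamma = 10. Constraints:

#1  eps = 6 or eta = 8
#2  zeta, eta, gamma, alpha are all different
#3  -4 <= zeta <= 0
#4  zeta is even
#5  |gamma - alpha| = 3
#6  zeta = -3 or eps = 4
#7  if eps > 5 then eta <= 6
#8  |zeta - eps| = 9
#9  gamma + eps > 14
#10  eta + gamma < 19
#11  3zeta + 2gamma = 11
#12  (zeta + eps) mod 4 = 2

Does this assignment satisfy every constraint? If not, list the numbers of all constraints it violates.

Constraints 4, 12 do not hold.

#1 eps = 6 = 6 (first disjunct) — OK.
#2 values -3, 6, 10, 7 are pairwise distinct — OK.
#3 zeta = -3 lies in [-4, 0] — OK.
#4 zeta = -3 is odd — violated.
#5 |10 - 7| = 3 — OK.
#6 zeta = -3 = -3 (first disjunct) — OK.
#7 eps = 6 > 5, so we need eta ≤ 6; eta = 6 ≤ 6 — OK.
#8 |-3 - 6| = 9 — OK.
#9 gamma + eps = 10 + 6 = 16; 16 > 14 — OK.
#10 eta + gamma = 6 + 10 = 16; 16 < 19 — OK.
#11 3zeta + 2gamma = 3(-3) + 2(10) = 11 — OK.
#12 zeta + eps = 3; 3 mod 4 = 3, not 2 — violated.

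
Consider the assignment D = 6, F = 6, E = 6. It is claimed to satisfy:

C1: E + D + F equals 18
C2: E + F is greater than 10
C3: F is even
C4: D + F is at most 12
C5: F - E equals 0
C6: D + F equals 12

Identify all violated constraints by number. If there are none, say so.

C1: E + D + F = 6 + 6 + 6 = 18 — satisfied.
C2: E + F = 6 + 6 = 12; 12 > 10 — satisfied.
C3: F = 6 is even — satisfied.
C4: D + F = 6 + 6 = 12; 12 ≤ 12 — satisfied.
C5: F - E = 6 - 6 = 0 — satisfied.
C6: D + F = 6 + 6 = 12 — satisfied.

The assignment satisfies every constraint.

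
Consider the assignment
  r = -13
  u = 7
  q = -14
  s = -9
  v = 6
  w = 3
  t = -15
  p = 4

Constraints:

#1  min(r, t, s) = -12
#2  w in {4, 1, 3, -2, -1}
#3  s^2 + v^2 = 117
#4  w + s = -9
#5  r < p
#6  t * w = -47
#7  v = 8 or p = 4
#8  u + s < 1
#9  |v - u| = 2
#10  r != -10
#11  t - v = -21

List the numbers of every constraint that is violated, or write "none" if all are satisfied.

The assignment fails constraints 1, 4, 6, and 9.

#1 min(-13, -15, -9) = -15, not -12  false
#2 w = 3 is in {4, 1, 3, -2, -1}  true
#3 s^2 + v^2 = (-9)^2 + 6^2 = 81 + 36 = 117  true
#4 w + s = 3 + (-9) = -6, not -9  false
#5 r = -13, p = 4; -13 < 4  true
#6 t * w = -15 * 3 = -45, not -47  false
#7 v = 6 ≠ 8, but p = 4 = 4 (second disjunct)  true
#8 u + s = 7 + (-9) = -2; -2 < 1  true
#9 |6 - 7| = 1, not 2  false
#10 r = -13, and -13 ≠ -10  true
#11 t - v = -15 - 6 = -21  true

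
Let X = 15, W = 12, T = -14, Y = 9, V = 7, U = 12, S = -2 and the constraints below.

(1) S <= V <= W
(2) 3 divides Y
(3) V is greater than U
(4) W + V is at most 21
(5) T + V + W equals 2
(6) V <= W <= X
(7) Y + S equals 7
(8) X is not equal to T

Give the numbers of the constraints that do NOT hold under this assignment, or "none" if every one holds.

Constraints 3 and 5 are violated.

(1) values -2 <= 7 <= 12  ✔
(2) 9 / 3 = 3, so 3 divides 9  ✔
(3) V = 7, U = 12; 7 ≤ 12 (want >)  ✘
(4) W + V = 12 + 7 = 19; 19 ≤ 21  ✔
(5) T + V + W = -14 + 7 + 12 = 5, not 2  ✘
(6) values 7 <= 12 <= 15  ✔
(7) Y + S = 9 + (-2) = 7  ✔
(8) X = 15, T = -14; distinct  ✔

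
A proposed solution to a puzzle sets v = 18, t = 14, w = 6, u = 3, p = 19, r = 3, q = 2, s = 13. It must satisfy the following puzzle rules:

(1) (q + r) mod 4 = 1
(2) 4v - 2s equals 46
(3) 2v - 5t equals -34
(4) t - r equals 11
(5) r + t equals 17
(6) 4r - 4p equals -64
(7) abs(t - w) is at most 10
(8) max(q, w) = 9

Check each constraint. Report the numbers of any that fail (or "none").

Constraint 8 is violated.

(1) q + r = 5; 5 mod 4 = 1  true
(2) 4v - 2s = 4(18) - 2(13) = 46  true
(3) 2v - 5t = 2(18) - 5(14) = -34  true
(4) t - r = 14 - 3 = 11  true
(5) r + t = 3 + 14 = 17  true
(6) 4r - 4p = 4(3) - 4(19) = -64  true
(7) abs(14 - 6) = 8; 8 ≤ 10  true
(8) max(2, 6) = 6, not 9  false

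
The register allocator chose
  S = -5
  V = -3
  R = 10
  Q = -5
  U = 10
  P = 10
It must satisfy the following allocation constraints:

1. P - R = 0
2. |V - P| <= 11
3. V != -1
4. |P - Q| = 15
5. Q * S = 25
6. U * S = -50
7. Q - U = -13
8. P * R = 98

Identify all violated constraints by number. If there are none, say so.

1. P - R = 10 - 10 = 0  true
2. |-3 - 10| = 13; 13 > 11, exceeds bound 11  false
3. V = -3, and -3 ≠ -1  true
4. |10 - (-5)| = 15  true
5. Q * S = -5 * (-5) = 25  true
6. U * S = 10 * (-5) = -50  true
7. Q - U = -5 - 10 = -15, not -13  false
8. P * R = 10 * 10 = 100, not 98  false

Constraints 2, 7, and 8 are violated.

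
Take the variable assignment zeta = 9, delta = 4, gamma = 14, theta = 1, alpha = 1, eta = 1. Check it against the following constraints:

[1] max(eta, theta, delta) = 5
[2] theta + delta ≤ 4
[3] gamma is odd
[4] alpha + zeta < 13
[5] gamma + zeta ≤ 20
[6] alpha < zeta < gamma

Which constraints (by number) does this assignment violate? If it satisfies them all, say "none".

No — constraints 1, 2, 3, 5 are not satisfied.

[1] max(1, 1, 4) = 4, not 5 — does not hold.
[2] theta + delta = 1 + 4 = 5; 5 > 4, bound 4 not met — does not hold.
[3] gamma = 14 is even — does not hold.
[4] alpha + zeta = 1 + 9 = 10; 10 < 13 — holds.
[5] gamma + zeta = 14 + 9 = 23; 23 > 20, bound 20 not met — does not hold.
[6] values 1 < 9 < 14 — holds.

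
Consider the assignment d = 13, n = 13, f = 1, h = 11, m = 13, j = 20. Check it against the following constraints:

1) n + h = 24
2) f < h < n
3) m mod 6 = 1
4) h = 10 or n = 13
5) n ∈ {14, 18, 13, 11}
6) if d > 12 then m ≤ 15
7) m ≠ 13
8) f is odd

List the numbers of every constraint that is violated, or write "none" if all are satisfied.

1) n + h = 13 + 11 = 24 — holds.
2) values 1 < 11 < 13 — holds.
3) 13 mod 6 = 1 — holds.
4) h = 11 ≠ 10, but n = 13 = 13 (second disjunct) — holds.
5) n = 13 is in {14, 18, 13, 11} — holds.
6) d = 13 > 12, so we need m ≤ 15; m = 13 ≤ 15 — holds.
7) m = 13, but 13 is required to differ — does not hold.
8) f = 1 is odd — holds.

Constraint 7 is violated.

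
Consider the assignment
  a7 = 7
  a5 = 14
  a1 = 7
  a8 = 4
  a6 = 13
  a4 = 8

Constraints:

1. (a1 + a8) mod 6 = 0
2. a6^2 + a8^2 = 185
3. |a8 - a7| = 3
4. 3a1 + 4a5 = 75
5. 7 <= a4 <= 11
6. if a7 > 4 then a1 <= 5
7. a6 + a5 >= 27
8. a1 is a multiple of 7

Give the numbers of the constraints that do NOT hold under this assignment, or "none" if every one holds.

1. a1 + a8 = 11; 11 mod 6 = 5, not 0  ✗
2. a6^2 + a8^2 = 13^2 + 4^2 = 169 + 16 = 185  ✓
3. |4 - 7| = 3  ✓
4. 3a1 + 4a5 = 3(7) + 4(14) = 77, not 75  ✗
5. a4 = 8 lies in [7, 11]  ✓
6. a7 = 7 > 4, so we need a1 ≤ 5; but a1 = 7 > 5  ✗
7. a6 + a5 = 13 + 14 = 27; 27 ≥ 27  ✓
8. 7 / 7 = 1, so 7 divides 7  ✓

Constraints 1, 4, and 6 are violated.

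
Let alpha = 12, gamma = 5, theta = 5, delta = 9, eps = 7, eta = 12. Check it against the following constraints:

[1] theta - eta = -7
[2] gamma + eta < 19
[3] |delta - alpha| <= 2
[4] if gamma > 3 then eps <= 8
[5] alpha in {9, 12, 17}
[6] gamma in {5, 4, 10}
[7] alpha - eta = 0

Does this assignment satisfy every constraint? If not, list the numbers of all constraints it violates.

[1] theta - eta = 5 - 12 = -7 — holds.
[2] gamma + eta = 5 + 12 = 17; 17 < 19 — holds.
[3] |9 - 12| = 3; 3 > 2, exceeds bound 2 — does not hold.
[4] gamma = 5 > 3, so we need eps ≤ 8; eps = 7 ≤ 8 — holds.
[5] alpha = 12 is in {9, 12, 17} — holds.
[6] gamma = 5 is in {5, 4, 10} — holds.
[7] alpha - eta = 12 - 12 = 0 — holds.

The assignment fails constraint 3.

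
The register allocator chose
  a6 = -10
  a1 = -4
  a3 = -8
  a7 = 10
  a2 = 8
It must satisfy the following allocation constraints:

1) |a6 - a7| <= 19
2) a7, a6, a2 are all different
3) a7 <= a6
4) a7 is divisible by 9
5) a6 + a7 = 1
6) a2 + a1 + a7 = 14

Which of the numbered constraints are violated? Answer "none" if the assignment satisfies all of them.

Violated: 1, 3, 4, 5.

1) |-10 - 10| = 20; 20 > 19, exceeds bound 19  FAIL
2) values 10, -10, 8 are pairwise distinct  OK
3) a7 = 10, a6 = -10; 10 > -10 (want ≤)  FAIL
4) 10 = 9*1 + 1, so 9 does not divide 10  FAIL
5) a6 + a7 = -10 + 10 = 0, not 1  FAIL
6) a2 + a1 + a7 = 8 + (-4) + 10 = 14  OK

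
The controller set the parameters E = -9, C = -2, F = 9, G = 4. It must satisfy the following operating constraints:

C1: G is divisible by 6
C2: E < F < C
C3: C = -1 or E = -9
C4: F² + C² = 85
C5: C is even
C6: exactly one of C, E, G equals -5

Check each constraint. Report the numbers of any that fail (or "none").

C1: 4 = 6×0 + 4, so 6 does not divide 4 — violated.
C2: values -9, 9, -2; F = 9 is not < C = -2 — violated.
C3: C = -2 ≠ -1, but E = -9 = -9 (second disjunct) — satisfied.
C4: F² + C² = 9² + (-2)² = 81 + 4 = 85 — satisfied.
C5: C = -2 is even — satisfied.
C6: C=-2, E=-9, G=4; 0 of them equal -5, not exactly one — violated.

Constraints 1, 2, 6 do not hold.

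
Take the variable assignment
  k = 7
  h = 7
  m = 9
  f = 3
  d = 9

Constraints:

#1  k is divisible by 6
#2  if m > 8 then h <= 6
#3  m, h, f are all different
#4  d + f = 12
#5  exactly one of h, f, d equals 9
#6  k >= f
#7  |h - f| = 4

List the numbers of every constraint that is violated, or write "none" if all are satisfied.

#1 7 = 6*1 + 1, so 6 does not divide 7  fails
#2 m = 9 > 8, so we need h ≤ 6; but h = 7 > 6  fails
#3 values 9, 7, 3 are pairwise distinct  holds
#4 d + f = 9 + 3 = 12  holds
#5 h=7, f=3, d=9; 1 of them equals 9  holds
#6 k = 7, f = 3; 7 ≥ 3  holds
#7 |7 - 3| = 4  holds

Violated: 1 and 2.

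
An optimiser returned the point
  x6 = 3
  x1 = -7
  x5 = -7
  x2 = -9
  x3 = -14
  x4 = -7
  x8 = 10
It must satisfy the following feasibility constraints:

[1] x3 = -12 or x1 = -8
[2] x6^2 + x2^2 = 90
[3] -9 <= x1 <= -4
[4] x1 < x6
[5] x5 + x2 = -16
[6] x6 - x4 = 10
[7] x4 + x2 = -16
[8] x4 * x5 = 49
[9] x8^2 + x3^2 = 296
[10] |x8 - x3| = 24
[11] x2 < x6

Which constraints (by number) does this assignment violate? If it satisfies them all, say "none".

[1] x3 = -14 ≠ -12 and x1 = -7 ≠ -8; both disjuncts false  ✘
[2] x6^2 + x2^2 = 3^2 + (-9)^2 = 9 + 81 = 90  ✔
[3] x1 = -7 lies in [-9, -4]  ✔
[4] x1 = -7, x6 = 3; -7 < 3  ✔
[5] x5 + x2 = -7 + (-9) = -16  ✔
[6] x6 - x4 = 3 - (-7) = 10  ✔
[7] x4 + x2 = -7 + (-9) = -16  ✔
[8] x4 * x5 = -7 * (-7) = 49  ✔
[9] x8^2 + x3^2 = 10^2 + (-14)^2 = 100 + 196 = 296  ✔
[10] |10 - (-14)| = 24  ✔
[11] x2 = -9, x6 = 3; -9 < 3  ✔

Violated: 1.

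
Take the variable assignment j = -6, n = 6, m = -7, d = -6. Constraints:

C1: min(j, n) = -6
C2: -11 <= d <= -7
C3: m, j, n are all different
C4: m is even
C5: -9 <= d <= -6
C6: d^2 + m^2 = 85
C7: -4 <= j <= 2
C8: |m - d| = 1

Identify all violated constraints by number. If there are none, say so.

The assignment fails constraints 2, 4, and 7.

C1: min(-6, 6) = -6  ✓
C2: d = -6 is outside [-11, -7]  ✗
C3: values -7, -6, 6 are pairwise distinct  ✓
C4: m = -7 is odd  ✗
C5: d = -6 lies in [-9, -6]  ✓
C6: d^2 + m^2 = (-6)^2 + (-7)^2 = 36 + 49 = 85  ✓
C7: j = -6 is outside [-4, 2]  ✗
C8: |-7 - (-6)| = 1  ✓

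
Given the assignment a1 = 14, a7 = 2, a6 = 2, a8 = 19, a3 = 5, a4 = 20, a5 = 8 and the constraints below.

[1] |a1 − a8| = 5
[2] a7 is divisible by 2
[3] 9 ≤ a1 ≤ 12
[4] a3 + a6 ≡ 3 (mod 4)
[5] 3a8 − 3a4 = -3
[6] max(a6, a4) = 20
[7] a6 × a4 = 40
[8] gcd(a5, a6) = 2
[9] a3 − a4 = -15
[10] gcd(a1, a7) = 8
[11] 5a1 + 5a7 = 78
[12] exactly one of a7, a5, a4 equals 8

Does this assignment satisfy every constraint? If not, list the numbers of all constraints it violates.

Violated: 3, 10, and 11.

[1] |14 − 19| = 5 — holds.
[2] 2 / 2 = 1, so 2 divides 2 — holds.
[3] a1 = 14 is outside [9, 12] — does not hold.
[4] a3 + a6 = 7; 7 mod 4 = 3 — holds.
[5] 3a8 − 3a4 = 3(19) − 3(20) = -3 — holds.
[6] max(2, 20) = 20 — holds.
[7] a6 × a4 = 2 × 20 = 40 — holds.
[8] gcd(8, 2) = 2 — holds.
[9] a3 − a4 = 5 − 20 = -15 — holds.
[10] gcd(14, 2) = 2, not 8 — does not hold.
[11] 5a1 + 5a7 = 5(14) + 5(2) = 80, not 78 — does not hold.
[12] a7=2, a5=8, a4=20; 1 of them equals 8 — holds.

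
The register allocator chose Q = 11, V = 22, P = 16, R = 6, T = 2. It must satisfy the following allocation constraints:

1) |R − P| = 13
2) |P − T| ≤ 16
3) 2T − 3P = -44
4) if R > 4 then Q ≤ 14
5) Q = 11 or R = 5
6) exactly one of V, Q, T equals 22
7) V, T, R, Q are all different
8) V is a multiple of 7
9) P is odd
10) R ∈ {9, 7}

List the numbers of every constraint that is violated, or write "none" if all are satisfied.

1) |6 − 16| = 10, not 13 — violated.
2) |16 − 2| = 14; 14 ≤ 16 — OK.
3) 2T − 3P = 2(2) − 3(16) = -44 — OK.
4) R = 6 > 4, so we need Q ≤ 14; Q = 11 ≤ 14 — OK.
5) Q = 11 = 11 (first disjunct) — OK.
6) V=22, Q=11, T=2; 1 of them equals 22 — OK.
7) values 22, 2, 6, 11 are pairwise distinct — OK.
8) 22 = 7×3 + 1, so 7 does not divide 22 — violated.
9) P = 16 is even — violated.
10) R = 6 is not in {9, 7} — violated.

Constraints 1, 8, 9, 10 are violated.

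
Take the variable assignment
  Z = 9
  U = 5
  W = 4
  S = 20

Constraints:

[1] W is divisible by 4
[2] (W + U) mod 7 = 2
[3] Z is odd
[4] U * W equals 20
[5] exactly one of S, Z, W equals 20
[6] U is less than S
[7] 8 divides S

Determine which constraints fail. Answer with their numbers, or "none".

[1] 4 / 4 = 1, so 4 divides 4  ✔
[2] W + U = 9; 9 mod 7 = 2  ✔
[3] Z = 9 is odd  ✔
[4] U * W = 5 * 4 = 20  ✔
[5] S=20, Z=9, W=4; 1 of them equals 20  ✔
[6] U = 5, S = 20; 5 < 20  ✔
[7] 20 = 8*2 + 4, so 8 does not divide 20  ✘

Violated: 7.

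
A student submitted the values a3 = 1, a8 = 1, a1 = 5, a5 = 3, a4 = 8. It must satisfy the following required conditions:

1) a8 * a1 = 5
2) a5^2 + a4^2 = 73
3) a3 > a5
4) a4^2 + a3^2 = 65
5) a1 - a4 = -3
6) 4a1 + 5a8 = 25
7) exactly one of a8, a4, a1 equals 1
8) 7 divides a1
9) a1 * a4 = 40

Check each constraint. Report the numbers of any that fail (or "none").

1) a8 * a1 = 1 * 5 = 5  OK
2) a5^2 + a4^2 = 3^2 + 8^2 = 9 + 64 = 73  OK
3) a3 = 1, a5 = 3; 1 ≤ 3 (want >)  FAIL
4) a4^2 + a3^2 = 8^2 + 1^2 = 64 + 1 = 65  OK
5) a1 - a4 = 5 - 8 = -3  OK
6) 4a1 + 5a8 = 4(5) + 5(1) = 25  OK
7) a8=1, a4=8, a1=5; 1 of them equals 1  OK
8) 5 = 7*0 + 5, so 7 does not divide 5  FAIL
9) a1 * a4 = 5 * 8 = 40  OK

The assignment fails constraints 3 and 8.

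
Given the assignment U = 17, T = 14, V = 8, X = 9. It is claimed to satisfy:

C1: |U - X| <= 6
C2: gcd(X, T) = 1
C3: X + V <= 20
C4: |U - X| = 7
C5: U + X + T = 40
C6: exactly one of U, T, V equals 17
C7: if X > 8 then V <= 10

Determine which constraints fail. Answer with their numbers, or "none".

No — constraints 1 and 4 are not satisfied.

C1: |17 - 9| = 8; 8 > 6, exceeds bound 6  FAIL
C2: gcd(9, 14) = 1  OK
C3: X + V = 9 + 8 = 17; 17 ≤ 20  OK
C4: |17 - 9| = 8, not 7  FAIL
C5: U + X + T = 17 + 9 + 14 = 40  OK
C6: U=17, T=14, V=8; 1 of them equals 17  OK
C7: X = 9 > 8, so we need V ≤ 10; V = 8 ≤ 10  OK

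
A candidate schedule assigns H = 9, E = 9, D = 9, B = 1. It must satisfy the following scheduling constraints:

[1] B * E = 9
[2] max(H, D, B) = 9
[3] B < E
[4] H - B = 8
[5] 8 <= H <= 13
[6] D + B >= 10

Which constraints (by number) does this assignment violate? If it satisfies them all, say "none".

[1] B * E = 1 * 9 = 9  OK
[2] max(9, 9, 1) = 9  OK
[3] B = 1, E = 9; 1 < 9  OK
[4] H - B = 9 - 1 = 8  OK
[5] H = 9 lies in [8, 13]  OK
[6] D + B = 9 + 1 = 10; 10 ≥ 10  OK

Yes — all constraints hold.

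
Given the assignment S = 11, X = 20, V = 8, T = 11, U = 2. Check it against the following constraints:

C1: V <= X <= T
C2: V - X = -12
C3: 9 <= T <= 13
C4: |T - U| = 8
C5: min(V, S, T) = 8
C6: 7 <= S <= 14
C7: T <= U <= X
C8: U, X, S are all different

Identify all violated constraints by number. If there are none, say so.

Constraints 1, 4, 7 are violated.

C1: values 8, 20, 11; X = 20 is not <= T = 11  ✘
C2: V - X = 8 - 20 = -12  ✔
C3: T = 11 lies in [9, 13]  ✔
C4: |11 - 2| = 9, not 8  ✘
C5: min(8, 11, 11) = 8  ✔
C6: S = 11 lies in [7, 14]  ✔
C7: values 11, 2, 20; T = 11 is not <= U = 2  ✘
C8: values 2, 20, 11 are pairwise distinct  ✔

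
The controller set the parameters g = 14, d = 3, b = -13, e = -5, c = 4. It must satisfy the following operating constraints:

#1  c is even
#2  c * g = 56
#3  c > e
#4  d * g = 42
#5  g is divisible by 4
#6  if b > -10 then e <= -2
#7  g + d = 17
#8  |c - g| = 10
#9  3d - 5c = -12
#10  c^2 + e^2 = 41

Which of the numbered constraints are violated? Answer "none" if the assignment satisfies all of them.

Constraints 5 and 9 do not hold.

#1 c = 4 is even  ✔
#2 c * g = 4 * 14 = 56  ✔
#3 c = 4, e = -5; 4 > -5  ✔
#4 d * g = 3 * 14 = 42  ✔
#5 14 = 4*3 + 2, so 4 does not divide 14  ✘
#6 b = -13, not > -10; antecedent false, conditional vacuously true  ✔
#7 g + d = 14 + 3 = 17  ✔
#8 |4 - 14| = 10  ✔
#9 3d - 5c = 3(3) - 5(4) = -11, not -12  ✘
#10 c^2 + e^2 = 4^2 + (-5)^2 = 16 + 25 = 41  ✔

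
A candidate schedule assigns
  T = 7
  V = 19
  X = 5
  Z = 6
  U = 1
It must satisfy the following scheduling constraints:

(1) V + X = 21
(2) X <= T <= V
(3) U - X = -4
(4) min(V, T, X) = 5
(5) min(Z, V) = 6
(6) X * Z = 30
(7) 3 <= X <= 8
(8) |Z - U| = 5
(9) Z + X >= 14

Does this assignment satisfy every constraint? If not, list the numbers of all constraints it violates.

Violated: 1, 9.

(1) V + X = 19 + 5 = 24, not 21  false
(2) values 5 <= 7 <= 19  true
(3) U - X = 1 - 5 = -4  true
(4) min(19, 7, 5) = 5  true
(5) min(6, 19) = 6  true
(6) X * Z = 5 * 6 = 30  true
(7) X = 5 lies in [3, 8]  true
(8) |6 - 1| = 5  true
(9) Z + X = 6 + 5 = 11; 11 < 14, bound 14 not met  false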